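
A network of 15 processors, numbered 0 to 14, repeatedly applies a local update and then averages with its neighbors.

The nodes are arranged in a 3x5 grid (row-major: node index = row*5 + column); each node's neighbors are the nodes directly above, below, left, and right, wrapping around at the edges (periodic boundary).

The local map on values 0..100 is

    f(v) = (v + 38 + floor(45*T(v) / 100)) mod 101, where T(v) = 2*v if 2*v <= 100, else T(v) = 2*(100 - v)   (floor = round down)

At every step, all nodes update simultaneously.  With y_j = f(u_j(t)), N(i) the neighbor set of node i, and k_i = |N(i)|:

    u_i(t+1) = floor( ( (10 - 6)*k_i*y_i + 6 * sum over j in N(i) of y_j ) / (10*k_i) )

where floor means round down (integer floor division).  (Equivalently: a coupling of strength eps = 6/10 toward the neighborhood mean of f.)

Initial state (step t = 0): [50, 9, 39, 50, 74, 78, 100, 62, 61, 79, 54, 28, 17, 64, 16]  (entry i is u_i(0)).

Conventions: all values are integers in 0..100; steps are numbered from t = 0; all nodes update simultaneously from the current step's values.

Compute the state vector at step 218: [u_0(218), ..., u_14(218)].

Simulating step by step:
t=0: [50, 9, 39, 50, 74, 78, 100, 62, 61, 79, 54, 28, 17, 64, 16]
t=1: [36, 47, 32, 29, 38, 33, 46, 35, 33, 38, 46, 65, 53, 43, 47]
t=2: [25, 34, 62, 70, 23, 49, 33, 39, 58, 38, 34, 29, 35, 44, 19]
t=3: [50, 47, 20, 38, 62, 41, 60, 29, 23, 36, 42, 52, 24, 29, 46]
t=4: [26, 36, 62, 46, 23, 18, 37, 78, 62, 24, 21, 36, 77, 66, 31]
t=5: [70, 21, 27, 36, 75, 66, 20, 29, 39, 75, 69, 20, 29, 41, 79]
t=6: [40, 72, 75, 24, 29, 39, 72, 77, 26, 30, 39, 72, 78, 27, 30]
t=7: [27, 30, 41, 78, 80, 27, 30, 41, 79, 80, 27, 30, 42, 80, 81]
t=8: [81, 81, 29, 31, 42, 81, 81, 29, 31, 42, 81, 82, 30, 31, 43]
t=9: [32, 43, 85, 83, 31, 32, 43, 85, 83, 31, 32, 44, 85, 84, 31]
t=10: [85, 32, 32, 44, 87, 85, 32, 32, 44, 87, 86, 33, 32, 44, 87]
t=11: [44, 88, 86, 33, 32, 44, 88, 86, 33, 32, 44, 89, 86, 33, 32]
t=12: [33, 32, 44, 89, 86, 33, 32, 44, 89, 86, 33, 32, 44, 89, 86]
t=13: [89, 86, 33, 32, 44, 89, 86, 33, 32, 44, 89, 86, 33, 32, 44]
t=14: [32, 44, 89, 86, 33, 32, 44, 89, 86, 33, 32, 44, 89, 86, 33]
t=15: [86, 33, 32, 44, 89, 86, 33, 32, 44, 89, 86, 33, 32, 44, 89]
t=16: [44, 89, 86, 33, 32, 44, 89, 86, 33, 32, 44, 89, 86, 33, 32]
t=17: [33, 32, 44, 89, 86, 33, 32, 44, 89, 86, 33, 32, 44, 89, 86]

Answer: [89, 86, 33, 32, 44, 89, 86, 33, 32, 44, 89, 86, 33, 32, 44]
Key observation: The state at step 12, [33, 32, 44, 89, 86, 33, 32, 44, 89, 86, 33, 32, 44, 89, 86], reappears at step 17: the system is in a cycle of period 5 from step 12 on.  Therefore the state at step 218 equals the state at step 12 + ((218 - 12) mod 5) = 13, which is [89, 86, 33, 32, 44, 89, 86, 33, 32, 44, 89, 86, 33, 32, 44].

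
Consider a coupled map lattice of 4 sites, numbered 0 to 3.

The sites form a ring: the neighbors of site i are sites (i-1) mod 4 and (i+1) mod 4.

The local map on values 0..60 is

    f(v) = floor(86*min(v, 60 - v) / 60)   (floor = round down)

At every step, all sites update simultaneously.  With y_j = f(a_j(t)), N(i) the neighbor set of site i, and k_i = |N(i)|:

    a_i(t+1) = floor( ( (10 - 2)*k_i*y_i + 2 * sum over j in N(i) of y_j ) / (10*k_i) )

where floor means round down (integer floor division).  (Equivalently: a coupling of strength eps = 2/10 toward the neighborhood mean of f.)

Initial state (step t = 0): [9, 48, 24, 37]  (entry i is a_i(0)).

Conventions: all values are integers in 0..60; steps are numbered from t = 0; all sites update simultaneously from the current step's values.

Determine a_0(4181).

Simulating step by step:
t=0: [9, 48, 24, 37]
t=1: [14, 18, 32, 30]
t=2: [22, 26, 38, 40]
t=3: [31, 35, 31, 28]
t=4: [40, 36, 40, 40]
t=5: [28, 32, 28, 28]
t=6: [40, 40, 40, 40]
t=7: [28, 28, 28, 28]
t=8: [40, 40, 40, 40]

Answer: a_0(4181) = 28
Key observation: The state at step 6, [40, 40, 40, 40], reappears at step 8: the system is in a cycle of period 2 from step 6 on.  Therefore the state at step 4181 equals the state at step 6 + ((4181 - 6) mod 2) = 7, which is [28, 28, 28, 28].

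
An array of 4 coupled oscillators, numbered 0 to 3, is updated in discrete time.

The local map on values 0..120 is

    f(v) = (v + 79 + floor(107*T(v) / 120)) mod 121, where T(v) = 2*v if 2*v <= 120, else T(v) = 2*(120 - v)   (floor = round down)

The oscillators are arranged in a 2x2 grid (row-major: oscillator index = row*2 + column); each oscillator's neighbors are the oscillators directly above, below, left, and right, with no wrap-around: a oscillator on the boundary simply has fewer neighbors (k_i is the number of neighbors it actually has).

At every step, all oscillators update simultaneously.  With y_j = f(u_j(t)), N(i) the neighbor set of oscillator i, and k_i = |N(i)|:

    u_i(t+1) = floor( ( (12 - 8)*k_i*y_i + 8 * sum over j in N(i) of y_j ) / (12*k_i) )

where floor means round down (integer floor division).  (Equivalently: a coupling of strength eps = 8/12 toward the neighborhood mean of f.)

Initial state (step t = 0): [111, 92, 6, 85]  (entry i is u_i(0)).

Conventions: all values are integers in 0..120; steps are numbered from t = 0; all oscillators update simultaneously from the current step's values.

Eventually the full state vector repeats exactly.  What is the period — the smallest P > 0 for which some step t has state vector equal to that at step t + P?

Simulating step by step:
t=0: [111, 92, 6, 85]
t=1: [93, 96, 95, 99]
t=2: [97, 96, 96, 95]
t=3: [96, 96, 96, 96]
t=4: [96, 96, 96, 96]

Answer: 1
Key observation: The state at step 3, [96, 96, 96, 96], reappears at step 4 — and no state repeats earlier — so the cycle the system enters has period 1.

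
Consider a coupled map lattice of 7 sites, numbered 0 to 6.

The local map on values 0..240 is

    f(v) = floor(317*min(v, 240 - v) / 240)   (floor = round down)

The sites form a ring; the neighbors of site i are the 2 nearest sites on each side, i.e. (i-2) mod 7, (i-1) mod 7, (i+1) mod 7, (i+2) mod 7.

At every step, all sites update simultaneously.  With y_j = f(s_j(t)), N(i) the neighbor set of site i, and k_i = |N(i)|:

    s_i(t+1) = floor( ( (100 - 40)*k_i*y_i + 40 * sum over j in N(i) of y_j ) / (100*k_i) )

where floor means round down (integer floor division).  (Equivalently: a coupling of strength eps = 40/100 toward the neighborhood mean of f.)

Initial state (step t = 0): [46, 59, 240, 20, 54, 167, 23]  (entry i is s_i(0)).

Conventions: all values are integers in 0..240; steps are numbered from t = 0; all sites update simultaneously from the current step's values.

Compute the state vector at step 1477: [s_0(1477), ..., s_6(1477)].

Answer: [145, 148, 148, 148, 147, 145, 145]
Key observation: The state at step 20, [110, 113, 113, 113, 112, 110, 110], reappears at step 28: the system is in a cycle of period 8 from step 20 on.  Therefore the state at step 1477 equals the state at step 20 + ((1477 - 20) mod 8) = 21, which is [145, 148, 148, 148, 147, 145, 145].

Derivation:
t=0: [46, 59, 240, 20, 54, 167, 23]
t=1: [56, 57, 23, 40, 57, 76, 48]
t=2: [70, 66, 45, 59, 69, 86, 70]
t=3: [90, 84, 70, 81, 88, 103, 93]
t=4: [116, 109, 100, 109, 115, 127, 121]
t=5: [149, 144, 138, 143, 148, 149, 153]
t=6: [121, 125, 129, 126, 122, 120, 117]
t=7: [155, 151, 148, 151, 153, 156, 154]
t=8: [113, 116, 118, 116, 114, 111, 113]
t=9: [149, 152, 153, 152, 150, 147, 149]
t=10: [119, 116, 115, 116, 118, 120, 119]
t=11: [156, 153, 152, 153, 154, 157, 156]
t=12: [110, 113, 114, 113, 112, 110, 110]
t=13: [145, 148, 149, 148, 147, 145, 145]
t=14: [124, 121, 120, 121, 122, 124, 124]
t=15: [153, 156, 157, 156, 155, 153, 153]
t=16: [113, 110, 110, 110, 111, 113, 113]
t=17: [148, 145, 145, 145, 146, 148, 148]
t=18: [121, 124, 124, 124, 123, 121, 121]
t=19: [156, 153, 153, 153, 154, 156, 156]
t=20: [110, 113, 113, 113, 112, 110, 110]
t=21: [145, 148, 148, 148, 147, 145, 145]
t=22: [124, 121, 121, 121, 122, 124, 124]
t=23: [153, 156, 156, 156, 155, 153, 153]
t=24: [113, 110, 110, 110, 112, 113, 113]
t=25: [148, 145, 145, 145, 147, 148, 148]
t=26: [121, 124, 124, 124, 122, 121, 121]
t=27: [156, 153, 153, 153, 155, 156, 156]
t=28: [110, 113, 113, 113, 112, 110, 110]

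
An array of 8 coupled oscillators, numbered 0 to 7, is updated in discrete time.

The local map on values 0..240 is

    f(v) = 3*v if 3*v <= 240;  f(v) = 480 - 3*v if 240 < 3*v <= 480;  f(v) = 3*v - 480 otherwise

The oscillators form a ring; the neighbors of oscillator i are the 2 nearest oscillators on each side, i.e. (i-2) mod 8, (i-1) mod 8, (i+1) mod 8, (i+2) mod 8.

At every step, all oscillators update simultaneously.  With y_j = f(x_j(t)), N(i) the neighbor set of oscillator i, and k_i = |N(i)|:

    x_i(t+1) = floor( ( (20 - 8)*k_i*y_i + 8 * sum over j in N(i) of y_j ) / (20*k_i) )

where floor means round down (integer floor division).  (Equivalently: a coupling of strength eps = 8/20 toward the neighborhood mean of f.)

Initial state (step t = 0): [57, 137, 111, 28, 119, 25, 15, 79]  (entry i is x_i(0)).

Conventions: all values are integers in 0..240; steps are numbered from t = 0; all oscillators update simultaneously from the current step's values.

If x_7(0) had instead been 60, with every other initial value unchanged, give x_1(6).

Simulating step by step:
t=0: [57, 137, 111, 28, 119, 25, 15, 60]
t=1: [146, 99, 132, 91, 108, 88, 81, 144]
t=2: [80, 147, 109, 188, 168, 194, 188, 96]
t=3: [190, 90, 130, 82, 56, 99, 106, 161]
t=4: [100, 167, 124, 205, 167, 166, 141, 66]
t=5: [146, 74, 100, 97, 44, 51, 75, 146]
t=6: [92, 178, 166, 182, 153, 150, 171, 89]

Answer: x_1(6) = 178
Key observation: This trace re-runs the system from the modified initial state.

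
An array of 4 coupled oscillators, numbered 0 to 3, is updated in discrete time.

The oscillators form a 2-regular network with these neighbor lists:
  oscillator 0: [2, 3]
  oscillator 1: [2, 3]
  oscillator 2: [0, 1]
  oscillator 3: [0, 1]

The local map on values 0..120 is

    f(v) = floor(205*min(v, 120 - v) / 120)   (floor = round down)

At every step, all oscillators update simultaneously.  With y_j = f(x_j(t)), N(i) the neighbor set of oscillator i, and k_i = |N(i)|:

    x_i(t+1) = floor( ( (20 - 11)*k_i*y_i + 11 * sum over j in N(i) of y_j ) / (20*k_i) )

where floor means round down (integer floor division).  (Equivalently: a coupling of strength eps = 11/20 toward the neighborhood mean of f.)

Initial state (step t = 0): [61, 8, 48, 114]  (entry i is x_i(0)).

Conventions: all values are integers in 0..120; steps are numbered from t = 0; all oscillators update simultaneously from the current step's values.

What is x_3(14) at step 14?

Answer: x_3(14) = 88

Derivation:
t=0: [61, 8, 48, 114]
t=1: [70, 31, 67, 35]
t=2: [79, 64, 78, 64]
t=3: [77, 88, 77, 88]
t=4: [67, 59, 67, 59]
t=5: [92, 97, 92, 97]
t=6: [44, 41, 44, 41]
t=7: [73, 71, 73, 71]
t=8: [80, 82, 80, 82]
t=9: [66, 65, 66, 65]
t=10: [92, 92, 92, 92]
t=11: [47, 47, 47, 47]
t=12: [80, 80, 80, 80]
t=13: [68, 68, 68, 68]
t=14: [88, 88, 88, 88]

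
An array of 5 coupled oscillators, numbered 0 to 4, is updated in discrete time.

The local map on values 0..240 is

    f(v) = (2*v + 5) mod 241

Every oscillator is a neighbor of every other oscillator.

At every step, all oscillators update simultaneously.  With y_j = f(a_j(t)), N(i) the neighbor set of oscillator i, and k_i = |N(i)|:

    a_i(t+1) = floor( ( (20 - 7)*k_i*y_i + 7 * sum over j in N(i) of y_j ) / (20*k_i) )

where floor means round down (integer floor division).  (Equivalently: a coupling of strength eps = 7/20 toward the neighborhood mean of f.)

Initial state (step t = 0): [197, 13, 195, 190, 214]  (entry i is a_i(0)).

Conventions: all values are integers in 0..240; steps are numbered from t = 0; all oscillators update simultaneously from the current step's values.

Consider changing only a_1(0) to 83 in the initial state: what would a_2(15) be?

Answer: a_2(15) = 117
Key observation: This trace re-runs the system from the modified initial state.

Derivation:
t=0: [197, 83, 195, 190, 214]
t=1: [160, 167, 158, 152, 179]
t=2: [86, 94, 84, 77, 108]
t=3: [180, 189, 178, 170, 205]
t=4: [127, 137, 125, 116, 155]
t=5: [43, 54, 41, 166, 74]
t=6: [98, 110, 96, 101, 133]
t=7: [188, 201, 186, 191, 92]
t=8: [146, 161, 144, 150, 174]
t=9: [63, 80, 61, 68, 95]
t=10: [140, 159, 137, 145, 176]
t=11: [53, 75, 50, 59, 94]
t=12: [122, 147, 119, 129, 168]
t=13: [21, 49, 17, 29, 72]
t=14: [61, 93, 57, 70, 118]
t=15: [122, 158, 117, 132, 50]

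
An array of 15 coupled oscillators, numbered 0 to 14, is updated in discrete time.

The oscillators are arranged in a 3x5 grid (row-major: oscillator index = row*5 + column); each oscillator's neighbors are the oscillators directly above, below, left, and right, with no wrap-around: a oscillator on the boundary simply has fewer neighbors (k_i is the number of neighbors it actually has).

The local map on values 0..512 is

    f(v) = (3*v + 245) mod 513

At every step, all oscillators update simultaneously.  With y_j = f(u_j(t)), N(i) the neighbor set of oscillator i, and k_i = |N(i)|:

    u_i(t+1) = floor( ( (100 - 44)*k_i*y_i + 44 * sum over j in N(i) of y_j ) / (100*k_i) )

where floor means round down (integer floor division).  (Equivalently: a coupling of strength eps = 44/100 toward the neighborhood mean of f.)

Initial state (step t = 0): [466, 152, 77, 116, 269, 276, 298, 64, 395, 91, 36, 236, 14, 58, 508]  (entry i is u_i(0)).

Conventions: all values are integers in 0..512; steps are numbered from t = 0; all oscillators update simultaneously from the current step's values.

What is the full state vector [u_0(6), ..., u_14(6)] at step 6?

Simulating step by step:
t=0: [466, 152, 77, 116, 269, 276, 298, 64, 395, 91, 36, 236, 14, 58, 508]
t=1: [109, 206, 369, 177, 33, 109, 185, 385, 329, 99, 304, 356, 350, 369, 222]
t=2: [123, 294, 327, 275, 256, 103, 278, 329, 224, 155, 149, 261, 295, 310, 300]
t=3: [87, 108, 163, 186, 333, 71, 68, 199, 291, 260, 109, 50, 110, 175, 142]
t=4: [396, 203, 222, 240, 298, 405, 387, 274, 204, 355, 220, 304, 178, 189, 257]
t=5: [398, 364, 345, 378, 225, 415, 316, 175, 311, 299, 343, 225, 218, 330, 409]
t=6: [401, 296, 277, 316, 331, 381, 251, 249, 187, 212, 330, 345, 344, 261, 321]

Answer: [401, 296, 277, 316, 331, 381, 251, 249, 187, 212, 330, 345, 344, 261, 321]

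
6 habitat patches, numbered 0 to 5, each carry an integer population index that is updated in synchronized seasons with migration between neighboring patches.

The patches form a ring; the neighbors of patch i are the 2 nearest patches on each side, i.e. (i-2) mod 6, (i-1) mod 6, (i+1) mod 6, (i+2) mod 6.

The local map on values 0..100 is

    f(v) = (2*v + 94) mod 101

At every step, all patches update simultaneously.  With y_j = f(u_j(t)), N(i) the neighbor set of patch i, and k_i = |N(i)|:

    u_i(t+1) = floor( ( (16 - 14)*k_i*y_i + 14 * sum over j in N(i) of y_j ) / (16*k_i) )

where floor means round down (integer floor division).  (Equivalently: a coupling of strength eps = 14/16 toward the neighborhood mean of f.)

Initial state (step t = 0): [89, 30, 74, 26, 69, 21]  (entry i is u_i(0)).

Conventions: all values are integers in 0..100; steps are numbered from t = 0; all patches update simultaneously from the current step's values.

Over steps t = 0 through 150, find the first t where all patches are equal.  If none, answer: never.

Simulating step by step:
t=0: [89, 30, 74, 26, 69, 21]  (not all equal)
t=1: [43, 48, 48, 40, 45, 47]  (not all equal)
t=2: [86, 82, 82, 85, 82, 81]  (not all equal)
t=3: [56, 58, 59, 56, 58, 58]  (not all equal)
t=4: [7, 6, 6, 7, 6, 6]  (not all equal)
t=5: [5, 5, 5, 5, 5, 5]  (all equal)

Answer: 5
Key observation: Synchronization is absorbing here: once all patches are equal they stay equal, and step 5 is the first all-equal step.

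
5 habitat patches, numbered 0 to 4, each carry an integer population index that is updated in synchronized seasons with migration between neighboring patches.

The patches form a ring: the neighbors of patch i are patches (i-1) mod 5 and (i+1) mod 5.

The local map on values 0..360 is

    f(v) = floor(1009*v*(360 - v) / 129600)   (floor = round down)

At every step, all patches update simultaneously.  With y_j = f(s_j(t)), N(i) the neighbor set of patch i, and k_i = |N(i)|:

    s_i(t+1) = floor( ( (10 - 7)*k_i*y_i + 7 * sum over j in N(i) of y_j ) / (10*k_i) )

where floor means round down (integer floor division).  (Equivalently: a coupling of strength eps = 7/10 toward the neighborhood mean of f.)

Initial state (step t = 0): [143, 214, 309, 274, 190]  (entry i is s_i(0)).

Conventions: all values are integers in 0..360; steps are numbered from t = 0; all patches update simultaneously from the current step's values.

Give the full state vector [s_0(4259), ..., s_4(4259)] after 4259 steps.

Answer: [231, 231, 231, 231, 231]
Key observation: The state at step 13, [231, 231, 231, 231, 231], reappears at step 14: the system is in a cycle of period 1 from step 13 on.  Therefore the state at step 4259 equals the state at step 13 + ((4259 - 13) mod 1) = 13, which is [231, 231, 231, 231, 231].

Derivation:
t=0: [143, 214, 309, 274, 190]
t=1: [245, 199, 185, 185, 223]
t=2: [235, 239, 250, 246, 235]
t=3: [226, 222, 219, 220, 224]
t=4: [236, 237, 238, 238, 237]
t=5: [226, 226, 226, 226, 226]
t=6: [235, 235, 235, 235, 235]
t=7: [228, 228, 228, 228, 228]
t=8: [234, 234, 234, 234, 234]
t=9: [229, 229, 229, 229, 229]
t=10: [233, 233, 233, 233, 233]
t=11: [230, 230, 230, 230, 230]
t=12: [232, 232, 232, 232, 232]
t=13: [231, 231, 231, 231, 231]
t=14: [231, 231, 231, 231, 231]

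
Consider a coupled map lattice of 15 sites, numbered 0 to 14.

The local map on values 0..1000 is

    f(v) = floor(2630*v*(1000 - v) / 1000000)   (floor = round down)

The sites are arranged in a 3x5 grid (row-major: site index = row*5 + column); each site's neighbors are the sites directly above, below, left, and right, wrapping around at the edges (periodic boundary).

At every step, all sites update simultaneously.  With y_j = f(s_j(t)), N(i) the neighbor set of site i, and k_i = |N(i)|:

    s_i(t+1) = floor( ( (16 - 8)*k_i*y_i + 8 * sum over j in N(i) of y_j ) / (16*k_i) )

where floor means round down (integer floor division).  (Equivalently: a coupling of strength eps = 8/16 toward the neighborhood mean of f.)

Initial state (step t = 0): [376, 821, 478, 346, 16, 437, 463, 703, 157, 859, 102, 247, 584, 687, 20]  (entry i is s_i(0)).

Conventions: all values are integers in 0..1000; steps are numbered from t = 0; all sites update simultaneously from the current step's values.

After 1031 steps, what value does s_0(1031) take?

Simulating step by step:
t=0: [376, 821, 478, 346, 16, 437, 463, 703, 157, 859, 102, 247, 584, 687, 20]
t=1: [472, 494, 599, 498, 218, 552, 585, 561, 427, 294, 345, 484, 601, 486, 171]
t=2: [621, 651, 639, 625, 502, 629, 645, 641, 634, 536, 588, 642, 638, 615, 466]
t=3: [622, 602, 606, 619, 646, 620, 603, 605, 617, 643, 629, 607, 608, 621, 648]
t=4: [616, 627, 626, 618, 605, 617, 627, 626, 619, 606, 614, 625, 625, 617, 603]
t=5: [621, 616, 615, 620, 626, 621, 615, 615, 620, 625, 622, 616, 616, 621, 626]
t=6: [618, 621, 621, 618, 616, 618, 621, 621, 618, 616, 618, 621, 621, 618, 615]
t=7: [620, 618, 618, 620, 621, 620, 618, 618, 620, 621, 620, 618, 618, 620, 621]
t=8: [619, 619, 619, 619, 618, 619, 619, 619, 619, 618, 619, 619, 619, 619, 618]
t=9: [620, 620, 620, 620, 620, 620, 620, 620, 620, 620, 620, 620, 620, 620, 620]
t=10: [619, 619, 619, 619, 619, 619, 619, 619, 619, 619, 619, 619, 619, 619, 619]
t=11: [620, 620, 620, 620, 620, 620, 620, 620, 620, 620, 620, 620, 620, 620, 620]

Answer: s_0(1031) = 620
Key observation: The state at step 9, [620, 620, 620, 620, 620, 620, 620, 620, 620, 620, 620, 620, 620, 620, 620], reappears at step 11: the system is in a cycle of period 2 from step 9 on.  Therefore the state at step 1031 equals the state at step 9 + ((1031 - 9) mod 2) = 9, which is [620, 620, 620, 620, 620, 620, 620, 620, 620, 620, 620, 620, 620, 620, 620].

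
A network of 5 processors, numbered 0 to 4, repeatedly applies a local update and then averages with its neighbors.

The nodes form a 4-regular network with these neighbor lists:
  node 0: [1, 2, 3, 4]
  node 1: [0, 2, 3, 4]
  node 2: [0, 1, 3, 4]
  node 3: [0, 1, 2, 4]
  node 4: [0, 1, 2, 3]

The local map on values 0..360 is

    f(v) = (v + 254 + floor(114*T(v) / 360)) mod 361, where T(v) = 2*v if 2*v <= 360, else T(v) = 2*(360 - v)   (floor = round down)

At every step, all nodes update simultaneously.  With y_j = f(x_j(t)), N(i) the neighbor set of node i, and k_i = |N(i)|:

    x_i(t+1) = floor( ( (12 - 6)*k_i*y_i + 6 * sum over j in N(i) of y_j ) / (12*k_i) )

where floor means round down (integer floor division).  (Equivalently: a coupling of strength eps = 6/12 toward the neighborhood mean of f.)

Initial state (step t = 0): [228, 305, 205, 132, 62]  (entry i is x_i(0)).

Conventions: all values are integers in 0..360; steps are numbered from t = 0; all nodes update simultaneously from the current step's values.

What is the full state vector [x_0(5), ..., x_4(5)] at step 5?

Simulating step by step:
t=0: [228, 305, 205, 132, 62]
t=1: [213, 223, 210, 177, 270]
t=2: [199, 200, 199, 193, 207]
t=3: [193, 193, 193, 192, 194]
t=4: [191, 191, 191, 191, 191]
t=5: [191, 191, 191, 191, 191]

Answer: [191, 191, 191, 191, 191]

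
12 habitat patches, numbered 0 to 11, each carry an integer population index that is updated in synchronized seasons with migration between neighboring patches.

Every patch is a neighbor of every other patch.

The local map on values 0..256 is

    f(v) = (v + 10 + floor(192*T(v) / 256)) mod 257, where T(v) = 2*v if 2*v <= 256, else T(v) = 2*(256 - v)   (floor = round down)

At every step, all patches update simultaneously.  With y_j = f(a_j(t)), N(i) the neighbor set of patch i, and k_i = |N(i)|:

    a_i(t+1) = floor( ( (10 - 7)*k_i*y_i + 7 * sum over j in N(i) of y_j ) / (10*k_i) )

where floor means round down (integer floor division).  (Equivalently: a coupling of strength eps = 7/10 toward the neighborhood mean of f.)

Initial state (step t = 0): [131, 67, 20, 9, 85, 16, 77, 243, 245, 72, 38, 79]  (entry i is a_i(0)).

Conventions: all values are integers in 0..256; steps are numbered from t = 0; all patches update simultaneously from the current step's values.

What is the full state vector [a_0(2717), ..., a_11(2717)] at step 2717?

Answer: [59, 59, 59, 59, 59, 59, 59, 59, 59, 59, 59, 59]
Key observation: The state at step 7, [58, 58, 58, 58, 58, 58, 58, 58, 58, 58, 58, 58], reappears at step 11: the system is in a cycle of period 4 from step 7 on.  Therefore the state at step 2717 equals the state at step 7 + ((2717 - 7) mod 4) = 9, which is [59, 59, 59, 59, 59, 59, 59, 59, 59, 59, 59, 59].

Derivation:
t=0: [131, 67, 20, 9, 85, 16, 77, 243, 245, 72, 38, 79]
t=1: [102, 127, 99, 93, 138, 97, 133, 89, 88, 130, 110, 134]
t=2: [87, 101, 85, 142, 101, 144, 101, 140, 139, 102, 92, 101]
t=3: [116, 63, 114, 78, 63, 77, 63, 78, 78, 64, 119, 63]
t=4: [123, 153, 122, 162, 153, 161, 153, 162, 162, 153, 125, 153]
t=5: [59, 59, 58, 58, 59, 58, 59, 58, 58, 59, 60, 59]
t=6: [156, 156, 156, 156, 156, 156, 156, 156, 156, 156, 157, 156]
t=7: [58, 58, 58, 58, 58, 58, 58, 58, 58, 58, 58, 58]
t=8: [155, 155, 155, 155, 155, 155, 155, 155, 155, 155, 155, 155]
t=9: [59, 59, 59, 59, 59, 59, 59, 59, 59, 59, 59, 59]
t=10: [157, 157, 157, 157, 157, 157, 157, 157, 157, 157, 157, 157]
t=11: [58, 58, 58, 58, 58, 58, 58, 58, 58, 58, 58, 58]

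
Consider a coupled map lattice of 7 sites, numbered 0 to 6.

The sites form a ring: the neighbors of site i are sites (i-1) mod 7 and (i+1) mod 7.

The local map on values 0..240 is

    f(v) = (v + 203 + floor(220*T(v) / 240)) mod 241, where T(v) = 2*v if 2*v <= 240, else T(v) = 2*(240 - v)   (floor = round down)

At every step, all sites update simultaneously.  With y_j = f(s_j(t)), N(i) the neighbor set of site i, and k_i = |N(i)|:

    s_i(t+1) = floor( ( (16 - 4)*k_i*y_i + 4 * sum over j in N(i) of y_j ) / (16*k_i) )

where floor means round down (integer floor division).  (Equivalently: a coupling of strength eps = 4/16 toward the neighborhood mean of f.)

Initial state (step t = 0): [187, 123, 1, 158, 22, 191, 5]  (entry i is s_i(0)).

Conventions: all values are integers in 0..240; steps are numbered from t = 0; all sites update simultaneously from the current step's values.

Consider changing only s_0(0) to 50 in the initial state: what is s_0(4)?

Simulating step by step:
t=0: [50, 123, 1, 158, 22, 191, 5]
t=1: [111, 82, 164, 50, 21, 30, 175]
t=2: [52, 152, 55, 82, 34, 39, 21]
t=3: [88, 53, 116, 167, 76, 63, 38]
t=4: [180, 116, 53, 44, 152, 135, 95]

Answer: s_0(4) = 180
Key observation: This trace re-runs the system from the modified initial state.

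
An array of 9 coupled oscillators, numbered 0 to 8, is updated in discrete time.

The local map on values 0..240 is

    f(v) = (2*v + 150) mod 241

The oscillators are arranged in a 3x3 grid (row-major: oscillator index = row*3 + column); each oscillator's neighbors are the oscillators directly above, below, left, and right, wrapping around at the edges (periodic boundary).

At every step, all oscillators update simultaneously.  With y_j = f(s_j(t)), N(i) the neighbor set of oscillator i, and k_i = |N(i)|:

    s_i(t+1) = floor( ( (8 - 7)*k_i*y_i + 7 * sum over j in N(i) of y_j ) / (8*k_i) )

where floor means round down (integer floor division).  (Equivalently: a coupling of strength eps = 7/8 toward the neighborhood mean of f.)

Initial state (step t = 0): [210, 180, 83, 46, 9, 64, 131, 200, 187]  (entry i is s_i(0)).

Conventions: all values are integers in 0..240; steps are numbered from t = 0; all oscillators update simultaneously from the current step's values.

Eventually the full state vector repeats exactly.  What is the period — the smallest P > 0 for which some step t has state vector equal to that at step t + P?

Simulating step by step:
t=0: [210, 180, 83, 46, 9, 64, 131, 200, 187]
t=1: [71, 90, 52, 101, 50, 67, 64, 97, 82]
t=2: [61, 49, 57, 44, 76, 50, 78, 58, 52]
t=3: [76, 31, 16, 66, 68, 74, 75, 35, 28]
t=4: [115, 137, 140, 53, 121, 110, 122, 141, 139]
t=5: [135, 169, 163, 127, 132, 134, 135, 171, 168]
t=6: [149, 131, 109, 175, 99, 147, 100, 80, 131]
t=7: [118, 132, 180, 139, 114, 117, 115, 130, 132]
t=8: [133, 126, 142, 146, 164, 132, 164, 157, 126]
t=9: [195, 201, 170, 204, 195, 194, 195, 202, 200]
t=10: [53, 51, 56, 59, 67, 52, 67, 64, 50]
t=11: [24, 26, 13, 28, 24, 23, 24, 27, 26]
t=12: [195, 195, 196, 198, 201, 195, 201, 200, 194]
t=13: [62, 63, 57, 64, 63, 61, 62, 64, 63]
t=14: [32, 32, 32, 33, 35, 32, 35, 34, 31]
t=15: [215, 216, 213, 216, 216, 215, 215, 216, 215]
t=16: [98, 98, 97, 98, 99, 98, 98, 99, 97]
t=17: [104, 105, 104, 105, 105, 104, 105, 105, 104]
t=18: [118, 118, 117, 118, 118, 117, 118, 118, 117]
t=19: [144, 144, 143, 144, 144, 143, 144, 144, 143]
t=20: [196, 196, 195, 196, 196, 195, 196, 196, 195]
t=21: [59, 59, 58, 59, 59, 58, 59, 59, 58]
t=22: [26, 26, 25, 26, 26, 25, 26, 26, 25]
t=23: [201, 201, 200, 201, 201, 200, 201, 201, 200]
t=24: [69, 69, 68, 69, 69, 68, 69, 69, 68]
t=25: [46, 46, 45, 46, 46, 45, 46, 46, 45]
t=26: [53, 53, 135, 53, 53, 135, 53, 53, 135]
t=27: [50, 50, 107, 50, 50, 107, 50, 50, 107]
t=28: [33, 33, 73, 33, 33, 73, 33, 33, 73]
t=29: [180, 180, 125, 180, 180, 125, 180, 180, 125]
t=30: [56, 56, 101, 56, 56, 101, 56, 56, 101]
t=31: [40, 40, 71, 40, 40, 71, 40, 40, 71]
t=32: [190, 190, 129, 190, 190, 129, 190, 190, 129]
t=33: [74, 74, 114, 74, 74, 114, 74, 74, 114]
t=34: [74, 74, 102, 74, 74, 102, 74, 74, 102]
t=35: [69, 69, 88, 69, 69, 88, 69, 69, 88]
t=36: [55, 55, 68, 55, 55, 68, 55, 55, 68]
t=37: [24, 24, 33, 24, 24, 33, 24, 24, 33]
t=38: [201, 201, 208, 201, 201, 208, 201, 201, 208]
t=39: [73, 73, 77, 73, 73, 77, 73, 73, 77]
t=40: [56, 56, 59, 56, 56, 59, 56, 56, 59]
t=41: [22, 22, 24, 22, 22, 24, 22, 22, 24]
t=42: [194, 194, 196, 194, 194, 196, 194, 194, 196]
t=43: [56, 56, 58, 56, 56, 58, 56, 56, 58]
t=44: [21, 21, 23, 21, 21, 23, 21, 21, 23]
t=45: [192, 192, 194, 192, 192, 194, 192, 192, 194]
t=46: [52, 52, 54, 52, 52, 54, 52, 52, 54]
t=47: [13, 13, 15, 13, 13, 15, 13, 13, 15]
t=48: [176, 176, 178, 176, 176, 178, 176, 176, 178]
t=49: [20, 20, 22, 20, 20, 22, 20, 20, 22]
t=50: [190, 190, 192, 190, 190, 192, 190, 190, 192]
t=51: [48, 48, 50, 48, 48, 50, 48, 48, 50]
t=52: [5, 5, 7, 5, 5, 7, 5, 5, 7]
t=53: [160, 160, 162, 160, 160, 162, 160, 160, 162]
t=54: [229, 229, 231, 229, 229, 231, 229, 229, 231]
t=55: [126, 126, 128, 126, 126, 128, 126, 126, 128]
t=56: [161, 161, 163, 161, 161, 163, 161, 161, 163]
t=57: [231, 231, 233, 231, 231, 233, 231, 231, 233]
t=58: [130, 130, 132, 130, 130, 132, 130, 130, 132]
t=59: [169, 169, 171, 169, 169, 171, 169, 169, 171]
t=60: [6, 6, 8, 6, 6, 8, 6, 6, 8]
t=61: [162, 162, 164, 162, 162, 164, 162, 162, 164]
t=62: [233, 233, 235, 233, 233, 235, 233, 233, 235]
t=63: [134, 134, 136, 134, 134, 136, 134, 134, 136]
t=64: [177, 177, 179, 177, 177, 179, 177, 177, 179]
t=65: [22, 22, 24, 22, 22, 24, 22, 22, 24]

Answer: 24
Key observation: The state at step 41, [22, 22, 24, 22, 22, 24, 22, 22, 24], reappears at step 65 — and no state repeats earlier — so the cycle the system enters has period 24.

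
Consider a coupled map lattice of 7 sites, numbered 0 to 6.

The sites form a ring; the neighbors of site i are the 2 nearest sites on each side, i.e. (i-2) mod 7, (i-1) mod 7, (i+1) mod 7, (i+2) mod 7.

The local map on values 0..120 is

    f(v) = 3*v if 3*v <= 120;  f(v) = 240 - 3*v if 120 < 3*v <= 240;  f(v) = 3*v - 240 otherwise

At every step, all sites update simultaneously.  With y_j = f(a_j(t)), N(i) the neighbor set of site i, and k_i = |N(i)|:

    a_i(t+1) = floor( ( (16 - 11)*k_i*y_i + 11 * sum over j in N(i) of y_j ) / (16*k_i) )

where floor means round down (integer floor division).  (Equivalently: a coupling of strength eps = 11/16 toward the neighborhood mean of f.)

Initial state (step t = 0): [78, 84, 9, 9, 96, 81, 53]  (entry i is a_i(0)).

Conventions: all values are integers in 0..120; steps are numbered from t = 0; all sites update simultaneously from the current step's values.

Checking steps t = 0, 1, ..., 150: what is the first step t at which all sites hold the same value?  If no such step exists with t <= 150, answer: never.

Simulating step by step:
t=0: [78, 84, 9, 9, 96, 81, 53]  (not all equal)
t=1: [23, 27, 24, 23, 38, 28, 37]  (not all equal)
t=2: [81, 80, 79, 81, 93, 88, 94]  (not all equal)
t=3: [12, 8, 8, 12, 24, 22, 24]  (not all equal)
t=4: [43, 36, 36, 43, 56, 57, 56]  (not all equal)
t=5: [96, 102, 102, 96, 84, 84, 84]  (not all equal)
t=6: [41, 50, 50, 41, 27, 24, 27]  (not all equal)
t=7: [93, 97, 97, 93, 87, 90, 87]  (not all equal)
t=8: [38, 41, 41, 38, 30, 30, 30]  (not all equal)
t=9: [106, 111, 111, 106, 98, 98, 98]  (not all equal)
t=10: [74, 81, 81, 74, 64, 62, 64]  (not all equal)
t=11: [24, 15, 15, 24, 36, 39, 36]  (not all equal)
t=12: [76, 65, 65, 76, 92, 98, 92]  (not all equal)
t=13: [34, 32, 32, 34, 36, 33, 36]  (not all equal)
t=14: [100, 100, 100, 100, 103, 103, 103]  (not all equal)
t=15: [63, 61, 61, 63, 65, 65, 65]  (not all equal)
t=16: [51, 52, 52, 51, 48, 47, 48]  (not all equal)
t=17: [89, 87, 87, 89, 92, 93, 92]  (not all equal)
t=18: [28, 25, 25, 28, 32, 33, 32]  (not all equal)
t=19: [85, 81, 81, 85, 90, 92, 90]  (not all equal)
t=20: [17, 11, 11, 17, 23, 26, 23]  (not all equal)
t=21: [52, 45, 45, 52, 61, 65, 61]  (not all equal)
t=22: [79, 89, 89, 79, 67, 62, 67]  (not all equal)
t=23: [26, 20, 20, 26, 33, 31, 33]  (not all equal)
t=24: [78, 72, 72, 78, 87, 89, 87]  (not all equal)
t=25: [18, 17, 17, 18, 19, 17, 19]  (not all equal)
t=26: [52, 53, 53, 52, 54, 54, 54]  (not all equal)
t=27: [80, 81, 81, 80, 79, 80, 79]  (not all equal)
t=28: [1, 1, 1, 1, 1, 1, 1]  (all equal)

Answer: 28
Key observation: Synchronization is absorbing here: once all sites are equal they stay equal, and step 28 is the first all-equal step.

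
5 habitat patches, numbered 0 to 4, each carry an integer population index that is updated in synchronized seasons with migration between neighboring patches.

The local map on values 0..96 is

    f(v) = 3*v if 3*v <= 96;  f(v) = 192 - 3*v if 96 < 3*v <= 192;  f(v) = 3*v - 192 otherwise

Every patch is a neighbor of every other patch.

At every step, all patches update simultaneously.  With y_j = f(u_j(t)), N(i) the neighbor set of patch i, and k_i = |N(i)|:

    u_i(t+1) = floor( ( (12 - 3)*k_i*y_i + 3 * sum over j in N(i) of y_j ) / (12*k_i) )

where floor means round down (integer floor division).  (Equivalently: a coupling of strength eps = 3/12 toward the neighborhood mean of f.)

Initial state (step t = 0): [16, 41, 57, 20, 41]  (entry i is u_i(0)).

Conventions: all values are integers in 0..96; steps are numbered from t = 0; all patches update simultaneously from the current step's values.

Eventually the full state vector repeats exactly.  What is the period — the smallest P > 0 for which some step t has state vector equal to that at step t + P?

Answer: 4
Key observation: The state at step 5, [60, 60, 60, 60, 60], reappears at step 9 — and no state repeats earlier — so the cycle the system enters has period 4.

Derivation:
t=0: [16, 41, 57, 20, 41]
t=1: [49, 64, 31, 57, 64]
t=2: [40, 9, 73, 24, 9]
t=3: [63, 32, 32, 63, 32]
t=4: [20, 84, 84, 20, 84]
t=5: [60, 60, 60, 60, 60]
t=6: [12, 12, 12, 12, 12]
t=7: [36, 36, 36, 36, 36]
t=8: [84, 84, 84, 84, 84]
t=9: [60, 60, 60, 60, 60]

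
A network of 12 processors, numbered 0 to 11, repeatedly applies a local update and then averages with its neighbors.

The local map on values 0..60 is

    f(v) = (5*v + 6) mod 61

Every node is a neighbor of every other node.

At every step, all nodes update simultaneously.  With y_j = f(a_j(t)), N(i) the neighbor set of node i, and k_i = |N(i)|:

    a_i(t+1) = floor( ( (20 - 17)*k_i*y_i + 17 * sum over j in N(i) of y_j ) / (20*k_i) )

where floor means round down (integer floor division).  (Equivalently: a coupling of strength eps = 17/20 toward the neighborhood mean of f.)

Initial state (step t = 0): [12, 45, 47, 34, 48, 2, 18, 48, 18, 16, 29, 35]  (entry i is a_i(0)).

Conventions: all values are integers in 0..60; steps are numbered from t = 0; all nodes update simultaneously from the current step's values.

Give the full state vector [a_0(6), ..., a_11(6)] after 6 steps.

Simulating step by step:
t=0: [12, 45, 47, 34, 48, 2, 18, 48, 18, 16, 29, 35]
t=1: [28, 31, 32, 32, 28, 29, 30, 28, 30, 30, 30, 32]
t=2: [33, 34, 34, 34, 33, 33, 34, 33, 34, 34, 34, 34]
t=3: [52, 52, 52, 52, 52, 52, 52, 52, 52, 52, 52, 52]
t=4: [22, 22, 22, 22, 22, 22, 22, 22, 22, 22, 22, 22]
t=5: [55, 55, 55, 55, 55, 55, 55, 55, 55, 55, 55, 55]
t=6: [37, 37, 37, 37, 37, 37, 37, 37, 37, 37, 37, 37]

Answer: [37, 37, 37, 37, 37, 37, 37, 37, 37, 37, 37, 37]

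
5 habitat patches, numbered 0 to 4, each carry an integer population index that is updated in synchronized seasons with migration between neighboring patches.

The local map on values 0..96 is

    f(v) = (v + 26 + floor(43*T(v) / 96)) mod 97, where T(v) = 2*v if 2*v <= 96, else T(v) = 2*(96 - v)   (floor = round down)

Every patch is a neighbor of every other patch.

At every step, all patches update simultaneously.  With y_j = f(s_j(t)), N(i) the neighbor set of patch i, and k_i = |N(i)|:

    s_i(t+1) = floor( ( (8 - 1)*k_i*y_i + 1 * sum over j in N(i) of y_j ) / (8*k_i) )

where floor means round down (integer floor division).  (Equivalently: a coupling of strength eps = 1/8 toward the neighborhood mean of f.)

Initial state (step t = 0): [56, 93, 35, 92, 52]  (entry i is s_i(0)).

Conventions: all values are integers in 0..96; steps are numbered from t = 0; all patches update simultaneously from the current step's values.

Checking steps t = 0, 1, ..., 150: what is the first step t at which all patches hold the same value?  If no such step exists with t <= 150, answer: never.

Simulating step by step:
t=0: [56, 93, 35, 92, 52]  (not all equal)
t=1: [22, 25, 83, 25, 22]  (not all equal)
t=2: [66, 71, 28, 71, 66]  (not all equal)
t=3: [22, 23, 71, 23, 22]  (not all equal)
t=4: [65, 67, 27, 67, 65]  (not all equal)
t=5: [22, 22, 70, 22, 22]  (not all equal)
t=6: [65, 65, 27, 65, 65]  (not all equal)
t=7: [22, 22, 70, 22, 22]  (not all equal)

Answer: never
Key observation: The state at step 5 reappears at step 7 — the system is in a cycle of period 2 from step 5 on.  No step 0..7 is synchronized, and the cycle repeats forever, so no step up to 150 (or ever) has all patches equal.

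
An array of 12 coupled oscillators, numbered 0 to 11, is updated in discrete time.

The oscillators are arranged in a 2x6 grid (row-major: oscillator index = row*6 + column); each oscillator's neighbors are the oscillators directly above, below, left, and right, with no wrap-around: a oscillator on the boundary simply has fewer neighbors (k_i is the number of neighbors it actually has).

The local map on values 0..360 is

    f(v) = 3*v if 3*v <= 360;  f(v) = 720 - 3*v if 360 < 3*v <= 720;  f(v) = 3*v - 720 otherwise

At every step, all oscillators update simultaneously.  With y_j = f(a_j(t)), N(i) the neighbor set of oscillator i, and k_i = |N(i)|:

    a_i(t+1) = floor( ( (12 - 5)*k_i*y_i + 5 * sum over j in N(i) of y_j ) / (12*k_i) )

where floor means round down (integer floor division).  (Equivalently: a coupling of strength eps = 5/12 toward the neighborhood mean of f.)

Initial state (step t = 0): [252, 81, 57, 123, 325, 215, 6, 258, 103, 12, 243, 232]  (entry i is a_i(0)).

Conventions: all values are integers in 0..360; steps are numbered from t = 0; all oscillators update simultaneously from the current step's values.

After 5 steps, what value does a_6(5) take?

Answer: a_6(5) = 8

Derivation:
t=0: [252, 81, 57, 123, 325, 215, 6, 258, 103, 12, 243, 232]
t=1: [75, 178, 225, 268, 209, 101, 29, 110, 216, 113, 49, 31]
t=2: [188, 191, 73, 115, 128, 215, 166, 240, 141, 239, 158, 148]
t=3: [167, 137, 237, 278, 288, 171, 162, 92, 204, 125, 228, 227]
t=4: [240, 250, 79, 135, 133, 158, 239, 251, 150, 237, 94, 73]
t=5: [6, 55, 223, 262, 304, 256, 8, 61, 196, 125, 240, 237]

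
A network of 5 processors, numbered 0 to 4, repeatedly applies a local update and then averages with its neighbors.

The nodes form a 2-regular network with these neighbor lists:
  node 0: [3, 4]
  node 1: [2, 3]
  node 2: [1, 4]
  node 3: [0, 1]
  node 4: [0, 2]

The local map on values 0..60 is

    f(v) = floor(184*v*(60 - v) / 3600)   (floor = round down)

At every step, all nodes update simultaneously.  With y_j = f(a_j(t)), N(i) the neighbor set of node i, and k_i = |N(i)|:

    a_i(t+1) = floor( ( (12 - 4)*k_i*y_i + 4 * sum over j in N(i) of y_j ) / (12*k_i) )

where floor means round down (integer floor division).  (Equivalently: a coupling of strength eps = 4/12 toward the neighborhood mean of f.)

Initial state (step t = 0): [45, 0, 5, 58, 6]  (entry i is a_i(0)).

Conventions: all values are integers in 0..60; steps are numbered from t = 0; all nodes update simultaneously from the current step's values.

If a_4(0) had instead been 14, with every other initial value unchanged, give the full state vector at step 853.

Answer: [39, 39, 39, 39, 40]
Key observation: The state at step 6, [40, 41, 40, 41, 40], reappears at step 8: the system is in a cycle of period 2 from step 6 on.  Therefore the state at step 853 equals the state at step 6 + ((853 - 6) mod 2) = 7, which is [39, 39, 39, 39, 40].

Derivation:
t=0: [45, 0, 5, 58, 14]
t=1: [28, 3, 14, 9, 29]
t=2: [41, 14, 30, 24, 42]
t=3: [39, 36, 42, 41, 39]
t=4: [40, 42, 39, 40, 40]
t=5: [40, 38, 40, 39, 40]
t=6: [40, 41, 40, 41, 40]
t=7: [39, 39, 39, 39, 40]
t=8: [40, 41, 40, 41, 40]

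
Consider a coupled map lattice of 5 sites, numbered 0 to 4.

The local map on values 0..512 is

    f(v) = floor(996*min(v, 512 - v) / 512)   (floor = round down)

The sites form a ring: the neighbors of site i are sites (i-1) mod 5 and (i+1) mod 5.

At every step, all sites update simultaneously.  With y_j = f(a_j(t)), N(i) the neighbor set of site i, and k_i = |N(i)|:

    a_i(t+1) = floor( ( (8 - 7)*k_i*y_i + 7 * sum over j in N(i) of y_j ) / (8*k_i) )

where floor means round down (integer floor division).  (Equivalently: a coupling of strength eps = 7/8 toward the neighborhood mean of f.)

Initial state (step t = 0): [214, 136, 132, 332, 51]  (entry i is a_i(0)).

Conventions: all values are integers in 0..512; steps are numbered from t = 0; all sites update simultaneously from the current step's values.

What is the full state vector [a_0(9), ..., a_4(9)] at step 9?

Simulating step by step:
t=0: [214, 136, 132, 332, 51]
t=1: [210, 327, 300, 199, 347]
t=2: [348, 403, 377, 368, 387]
t=3: [238, 280, 248, 255, 292]
t=4: [441, 469, 474, 459, 472]
t=5: [87, 102, 90, 78, 115]
t=6: [205, 175, 174, 193, 167]
t=7: [340, 364, 355, 336, 378]
t=8: [281, 315, 313, 289, 328]
t=9: [379, 413, 405, 379, 430]

Answer: [379, 413, 405, 379, 430]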